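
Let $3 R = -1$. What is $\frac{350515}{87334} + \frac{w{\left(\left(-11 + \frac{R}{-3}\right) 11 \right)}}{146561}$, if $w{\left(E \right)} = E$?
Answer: $\frac{462252314183}{115197825366} \approx 4.0127$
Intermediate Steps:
$R = - \frac{1}{3}$ ($R = \frac{1}{3} \left(-1\right) = - \frac{1}{3} \approx -0.33333$)
$\frac{350515}{87334} + \frac{w{\left(\left(-11 + \frac{R}{-3}\right) 11 \right)}}{146561} = \frac{350515}{87334} + \frac{\left(-11 - \frac{1}{3 \left(-3\right)}\right) 11}{146561} = 350515 \cdot \frac{1}{87334} + \left(-11 - - \frac{1}{9}\right) 11 \cdot \frac{1}{146561} = \frac{350515}{87334} + \left(-11 + \frac{1}{9}\right) 11 \cdot \frac{1}{146561} = \frac{350515}{87334} + \left(- \frac{98}{9}\right) 11 \cdot \frac{1}{146561} = \frac{350515}{87334} - \frac{1078}{1319049} = \frac{462252314183}{115197825366}$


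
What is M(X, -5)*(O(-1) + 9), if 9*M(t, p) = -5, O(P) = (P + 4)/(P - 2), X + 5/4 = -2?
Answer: -40/9 ≈ -4.4444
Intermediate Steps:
X = -13/4 (X = -5/4 - 2 = -13/4 ≈ -3.2500)
O(P) = (4 + P)/(-2 + P)
M(t, p) = -5/9 (M(t, p) = (⅑)*(-5) = -5/9)
M(X, -5)*(O(-1) + 9) = -5*((4 - 1)/(-2 - 1) + 9)/9 = -5*(3/(-3) + 9)/9 = -5*(-⅓*3 + 9)/9 = -5*(-1 + 9)/9 = -5/9*8 = -40/9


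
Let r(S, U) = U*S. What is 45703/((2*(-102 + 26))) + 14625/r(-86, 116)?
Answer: -14317379/47386 ≈ -302.14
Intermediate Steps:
r(S, U) = S*U
45703/((2*(-102 + 26))) + 14625/r(-86, 116) = 45703/((2*(-102 + 26))) + 14625/((-86*116)) = 45703/((2*(-76))) + 14625/(-9976) = 45703/(-152) + 14625*(-1/9976) = 45703*(-1/152) - 14625/9976 = -45703/152 - 14625/9976 = -14317379/47386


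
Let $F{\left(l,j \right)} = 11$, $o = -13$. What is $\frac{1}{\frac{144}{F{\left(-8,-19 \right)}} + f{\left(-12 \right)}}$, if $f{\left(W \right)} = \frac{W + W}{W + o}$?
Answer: $\frac{275}{3864} \approx 0.07117$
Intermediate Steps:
$f{\left(W \right)} = \frac{2 W}{-13 + W}$ ($f{\left(W \right)} = \frac{W + W}{W - 13} = \frac{2 W}{-13 + W}$)
$\frac{1}{\frac{144}{F{\left(-8,-19 \right)}} + f{\left(-12 \right)}} = \frac{1}{\frac{144}{11} + 2 \left(-12\right) \frac{1}{-13 - 12}} = \frac{1}{144 \cdot \frac{1}{11} + 2 \left(-12\right) \frac{1}{-25}} = \frac{1}{\frac{144}{11} + 2 \left(-12\right) \left(- \frac{1}{25}\right)} = \frac{1}{\frac{144}{11} + \frac{24}{25}} = \frac{1}{\frac{3864}{275}} = \frac{275}{3864}$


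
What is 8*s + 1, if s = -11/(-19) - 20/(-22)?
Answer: 2697/209 ≈ 12.904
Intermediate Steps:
s = 311/209 (s = -11*(-1/19) - 20*(-1/22) = 11/19 + 10/11 = 311/209 ≈ 1.4880)
8*s + 1 = 8*(311/209) + 1 = 2488/209 + 1 = 2697/209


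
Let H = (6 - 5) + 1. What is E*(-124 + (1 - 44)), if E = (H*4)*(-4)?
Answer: 5344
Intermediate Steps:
H = 2 (H = 1 + 1 = 2)
E = -32 (E = (2*4)*(-4) = 8*(-4) = -32)
E*(-124 + (1 - 44)) = -32*(-124 + (1 - 44)) = -32*(-124 - 43) = -32*(-167) = 5344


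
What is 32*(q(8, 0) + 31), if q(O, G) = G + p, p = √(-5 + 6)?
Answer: 1024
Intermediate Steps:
p = 1 (p = √1 = 1)
q(O, G) = 1 + G (q(O, G) = G + 1 = 1 + G)
32*(q(8, 0) + 31) = 32*((1 + 0) + 31) = 32*(1 + 31) = 32*32 = 1024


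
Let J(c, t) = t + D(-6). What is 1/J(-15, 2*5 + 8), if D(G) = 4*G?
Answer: -⅙ ≈ -0.16667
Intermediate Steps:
J(c, t) = -24 + t (J(c, t) = t + 4*(-6) = t - 24 = -24 + t)
1/J(-15, 2*5 + 8) = 1/(-24 + (2*5 + 8)) = 1/(-24 + (10 + 8)) = 1/(-24 + 18) = 1/(-6) = -⅙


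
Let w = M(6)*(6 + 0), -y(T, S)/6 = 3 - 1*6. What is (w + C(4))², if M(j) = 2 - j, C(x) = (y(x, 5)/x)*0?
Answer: 576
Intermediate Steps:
y(T, S) = 18 (y(T, S) = -6*(3 - 1*6) = -6*(3 - 6) = -6*(-3) = 18)
C(x) = 0 (C(x) = (18/x)*0 = 0)
w = -24 (w = (2 - 1*6)*(6 + 0) = (2 - 6)*6 = -4*6 = -24)
(w + C(4))² = (-24 + 0)² = (-24)² = 576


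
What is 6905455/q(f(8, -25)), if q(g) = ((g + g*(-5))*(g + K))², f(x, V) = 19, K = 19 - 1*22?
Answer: 363445/77824 ≈ 4.6701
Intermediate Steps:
K = -3 (K = 19 - 22 = -3)
q(g) = 16*g²*(-3 + g)² (q(g) = ((g + g*(-5))*(g - 3))² = ((g - 5*g)*(-3 + g))² = ((-4*g)*(-3 + g))² = (-4*g*(-3 + g))² = 16*g²*(-3 + g)²)
6905455/q(f(8, -25)) = 6905455/((16*19²*(-3 + 19)²)) = 6905455/((16*361*16²)) = 6905455/((16*361*256)) = 6905455/1478656 = 6905455*(1/1478656) = 363445/77824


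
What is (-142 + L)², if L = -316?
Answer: 209764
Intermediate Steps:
(-142 + L)² = (-142 - 316)² = (-458)² = 209764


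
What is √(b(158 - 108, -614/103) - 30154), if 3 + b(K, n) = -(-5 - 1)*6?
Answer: I*√30121 ≈ 173.55*I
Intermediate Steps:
b(K, n) = 33 (b(K, n) = -3 - (-5 - 1)*6 = -3 - 1*(-6)*6 = -3 + 6*6 = -3 + 36 = 33)
√(b(158 - 108, -614/103) - 30154) = √(33 - 30154) = √(-30121) = I*√30121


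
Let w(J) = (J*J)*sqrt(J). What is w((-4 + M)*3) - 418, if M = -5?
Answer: -418 + 2187*I*sqrt(3) ≈ -418.0 + 3788.0*I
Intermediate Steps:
w(J) = J**(5/2) (w(J) = J**2*sqrt(J) = J**(5/2))
w((-4 + M)*3) - 418 = ((-4 - 5)*3)**(5/2) - 418 = (-9*3)**(5/2) - 418 = (-27)**(5/2) - 418 = 2187*I*sqrt(3) - 418 = -418 + 2187*I*sqrt(3)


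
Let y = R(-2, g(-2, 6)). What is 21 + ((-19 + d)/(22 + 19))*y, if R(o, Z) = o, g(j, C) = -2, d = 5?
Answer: 889/41 ≈ 21.683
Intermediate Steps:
y = -2
21 + ((-19 + d)/(22 + 19))*y = 21 + ((-19 + 5)/(22 + 19))*(-2) = 21 - 14/41*(-2) = 21 + 28/41 = 889/41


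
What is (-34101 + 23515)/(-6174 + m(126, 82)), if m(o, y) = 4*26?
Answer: 5293/3035 ≈ 1.7440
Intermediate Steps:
m(o, y) = 104
(-34101 + 23515)/(-6174 + m(126, 82)) = (-34101 + 23515)/(-6174 + 104) = -10586/(-6070) = -10586*(-1/6070) = 5293/3035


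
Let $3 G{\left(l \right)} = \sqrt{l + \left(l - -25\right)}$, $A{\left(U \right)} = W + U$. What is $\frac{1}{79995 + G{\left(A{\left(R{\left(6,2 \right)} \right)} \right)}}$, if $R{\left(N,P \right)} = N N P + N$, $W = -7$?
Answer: $\frac{719955}{57592800058} - \frac{3 \sqrt{167}}{57592800058} \approx 1.25 \cdot 10^{-5}$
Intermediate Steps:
$R{\left(N,P \right)} = N + P N^{2}$ ($R{\left(N,P \right)} = N^{2} P + N = P N^{2} + N = N + P N^{2}$)
$A{\left(U \right)} = -7 + U$
$G{\left(l \right)} = \frac{\sqrt{25 + 2 l}}{3}$ ($G{\left(l \right)} = \frac{\sqrt{l + \left(l - -25\right)}}{3} = \frac{\sqrt{l + \left(l + 25\right)}}{3} = \frac{\sqrt{l + \left(25 + l\right)}}{3} = \frac{\sqrt{25 + 2 l}}{3}$)
$\frac{1}{79995 + G{\left(A{\left(R{\left(6,2 \right)} \right)} \right)}} = \frac{1}{79995 + \frac{\sqrt{25 + 2 \left(-7 + 6 \left(1 + 6 \cdot 2\right)\right)}}{3}} = \frac{1}{79995 + \frac{\sqrt{25 + 2 \left(-7 + 6 \left(1 + 12\right)\right)}}{3}} = \frac{1}{79995 + \frac{\sqrt{25 + 2 \left(-7 + 6 \cdot 13\right)}}{3}} = \frac{1}{79995 + \frac{\sqrt{25 + 2 \left(-7 + 78\right)}}{3}} = \frac{1}{79995 + \frac{\sqrt{25 + 2 \cdot 71}}{3}} = \frac{1}{79995 + \frac{\sqrt{25 + 142}}{3}} = \frac{1}{79995 + \frac{\sqrt{167}}{3}}$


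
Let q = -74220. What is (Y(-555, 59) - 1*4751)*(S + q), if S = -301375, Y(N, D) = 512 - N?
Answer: 1383691980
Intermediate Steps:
(Y(-555, 59) - 1*4751)*(S + q) = ((512 - 1*(-555)) - 1*4751)*(-301375 - 74220) = ((512 + 555) - 4751)*(-375595) = (1067 - 4751)*(-375595) = -3684*(-375595) = 1383691980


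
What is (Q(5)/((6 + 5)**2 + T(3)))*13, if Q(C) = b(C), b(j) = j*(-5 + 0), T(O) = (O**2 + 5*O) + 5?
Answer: -13/6 ≈ -2.1667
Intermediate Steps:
T(O) = 5 + O**2 + 5*O
b(j) = -5*j (b(j) = j*(-5) = -5*j)
Q(C) = -5*C
(Q(5)/((6 + 5)**2 + T(3)))*13 = ((-5*5)/((6 + 5)**2 + (5 + 3**2 + 5*3)))*13 = (-25/(11**2 + (5 + 9 + 15)))*13 = (-25/(121 + 29))*13 = (-25/150)*13 = ((1/150)*(-25))*13 = -1/6*13 = -13/6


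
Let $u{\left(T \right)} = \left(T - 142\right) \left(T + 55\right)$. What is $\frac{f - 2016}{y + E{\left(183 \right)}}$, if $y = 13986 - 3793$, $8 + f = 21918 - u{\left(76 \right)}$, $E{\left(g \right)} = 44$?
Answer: $\frac{28540}{10237} \approx 2.7879$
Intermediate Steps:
$u{\left(T \right)} = \left(-142 + T\right) \left(55 + T\right)$
$f = 30556$ ($f = -8 + \left(21918 - \left(-7810 + 76^{2} - 6612\right)\right) = -8 + \left(21918 - \left(-7810 + 5776 - 6612\right)\right) = -8 + \left(21918 - -8646\right) = -8 + \left(21918 + 8646\right) = -8 + 30564 = 30556$)
$y = 10193$ ($y = 13986 - 3793 = 10193$)
$\frac{f - 2016}{y + E{\left(183 \right)}} = \frac{30556 - 2016}{10193 + 44} = \frac{28540}{10237}$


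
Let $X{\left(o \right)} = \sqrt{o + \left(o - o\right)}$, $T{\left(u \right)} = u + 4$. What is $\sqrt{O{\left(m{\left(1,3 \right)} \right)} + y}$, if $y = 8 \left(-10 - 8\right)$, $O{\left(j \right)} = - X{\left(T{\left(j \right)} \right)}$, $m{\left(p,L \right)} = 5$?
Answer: $7 i \sqrt{3} \approx 12.124 i$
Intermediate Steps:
$T{\left(u \right)} = 4 + u$
$X{\left(o \right)} = \sqrt{o}$ ($X{\left(o \right)} = \sqrt{o + 0} = \sqrt{o}$)
$O{\left(j \right)} = - \sqrt{4 + j}$
$y = -144$ ($y = 8 \left(-18\right) = -144$)
$\sqrt{O{\left(m{\left(1,3 \right)} \right)} + y} = \sqrt{- \sqrt{4 + 5} - 144} = \sqrt{- \sqrt{9} - 144} = \sqrt{\left(-1\right) 3 - 144} = \sqrt{-3 - 144} = \sqrt{-147} = 7 i \sqrt{3}$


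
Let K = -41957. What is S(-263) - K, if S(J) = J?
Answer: 41694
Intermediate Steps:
S(-263) - K = -263 - 1*(-41957) = -263 + 41957 = 41694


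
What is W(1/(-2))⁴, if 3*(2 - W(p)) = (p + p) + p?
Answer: 625/16 ≈ 39.063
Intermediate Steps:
W(p) = 2 - p (W(p) = 2 - ((p + p) + p)/3 = 2 - (2*p + p)/3 = 2 - p)
W(1/(-2))⁴ = (2 - 1/(-2))⁴ = (2 - 1*(-½))⁴ = (2 + ½)⁴ = (5/2)⁴ = 625/16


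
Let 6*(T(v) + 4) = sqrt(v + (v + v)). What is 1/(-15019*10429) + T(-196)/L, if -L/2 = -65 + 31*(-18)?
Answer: -313266925/97582453073 + I*sqrt(3)/534 ≈ -0.0032103 + 0.0032435*I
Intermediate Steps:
T(v) = -4 + sqrt(3)*sqrt(v)/6 (T(v) = -4 + sqrt(v + (v + v))/6 = -4 + sqrt(v + 2*v)/6 = -4 + sqrt(3*v)/6 = -4 + (sqrt(3)*sqrt(v))/6 = -4 + sqrt(3)*sqrt(v)/6)
L = 1246 (L = -2*(-65 + 31*(-18)) = -2*(-65 - 558) = -2*(-623) = 1246)
1/(-15019*10429) + T(-196)/L = 1/(-15019*10429) + (-4 + sqrt(3)*sqrt(-196)/6)/1246 = -1/15019*1/10429 + (-4 + sqrt(3)*(14*I)/6)*(1/1246) = -1/156633151 + (-4 + 7*I*sqrt(3)/3)*(1/1246) = -1/156633151 + (-2/623 + I*sqrt(3)/534) = -313266925/97582453073 + I*sqrt(3)/534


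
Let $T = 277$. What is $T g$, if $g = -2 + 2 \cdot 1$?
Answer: $0$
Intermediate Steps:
$g = 0$ ($g = -2 + 2 = 0$)
$T g = 277 \cdot 0 = 0$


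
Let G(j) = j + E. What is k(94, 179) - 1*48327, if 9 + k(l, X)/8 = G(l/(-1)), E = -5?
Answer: -49191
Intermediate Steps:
G(j) = -5 + j (G(j) = j - 5 = -5 + j)
k(l, X) = -112 - 8*l (k(l, X) = -72 + 8*(-5 + l/(-1)) = -72 + 8*(-5 + l*(-1)) = -72 + 8*(-5 - l) = -72 + (-40 - 8*l) = -112 - 8*l)
k(94, 179) - 1*48327 = (-112 - 8*94) - 1*48327 = (-112 - 752) - 48327 = -864 - 48327 = -49191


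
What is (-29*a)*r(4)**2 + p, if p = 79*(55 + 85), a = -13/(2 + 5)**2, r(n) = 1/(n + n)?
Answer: 34684537/3136 ≈ 11060.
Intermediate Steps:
r(n) = 1/(2*n)
a = -13/49 (a = -13/(7**2) = -13/49 ≈ -0.26531)
p = 11060 (p = 79*140 = 11060)
(-29*a)*r(4)**2 + p = (-29*(-13/49))*((1/2)/4)**2 + 11060 = 377*((1/2)*(1/4))**2/49 + 11060 = 377*(1/8)**2/49 + 11060 = (377/49)*(1/64) + 11060 = 377/3136 + 11060 = 34684537/3136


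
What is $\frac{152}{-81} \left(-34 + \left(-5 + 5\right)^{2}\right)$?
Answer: $\frac{5168}{81} \approx 63.802$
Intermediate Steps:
$\frac{152}{-81} \left(-34 + \left(-5 + 5\right)^{2}\right) = 152 \left(- \frac{1}{81}\right) \left(-34 + 0^{2}\right) = - \frac{152 \left(-34 + 0\right)}{81} = \left(- \frac{152}{81}\right) \left(-34\right) = \frac{5168}{81}$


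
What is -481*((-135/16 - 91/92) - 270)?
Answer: 49460749/368 ≈ 1.3440e+5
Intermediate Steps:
-481*((-135/16 - 91/92) - 270) = -481*(-3469/368 - 270) = -481*(-102829/368) = 49460749/368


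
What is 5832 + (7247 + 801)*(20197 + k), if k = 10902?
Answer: 250290584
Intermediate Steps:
5832 + (7247 + 801)*(20197 + k) = 5832 + (7247 + 801)*(20197 + 10902) = 5832 + 8048*31099 = 5832 + 250284752 = 250290584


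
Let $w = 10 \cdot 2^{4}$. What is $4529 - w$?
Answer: $4369$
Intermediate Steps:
$w = 160$ ($w = 10 \cdot 16 = 160$)
$4529 - w = 4529 - 160 = 4369$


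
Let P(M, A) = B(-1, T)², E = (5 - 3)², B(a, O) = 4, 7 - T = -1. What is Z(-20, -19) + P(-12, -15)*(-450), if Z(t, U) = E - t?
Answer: -7176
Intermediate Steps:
T = 8 (T = 7 - 1*(-1) = 7 + 1 = 8)
E = 4 (E = 2² = 4)
P(M, A) = 16 (P(M, A) = 4² = 16)
Z(t, U) = 4 - t
Z(-20, -19) + P(-12, -15)*(-450) = (4 - 1*(-20)) + 16*(-450) = (4 + 20) - 7200 = 24 - 7200 = -7176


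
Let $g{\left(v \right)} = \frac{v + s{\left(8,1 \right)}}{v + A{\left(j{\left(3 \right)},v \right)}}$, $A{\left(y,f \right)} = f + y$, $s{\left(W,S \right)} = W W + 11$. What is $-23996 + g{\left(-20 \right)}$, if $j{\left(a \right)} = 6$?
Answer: $- \frac{815919}{34} \approx -23998.0$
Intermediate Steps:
$s{\left(W,S \right)} = 11 + W^{2}$ ($s{\left(W,S \right)} = W^{2} + 11 = 11 + W^{2}$)
$g{\left(v \right)} = \frac{75 + v}{6 + 2 v}$ ($g{\left(v \right)} = \frac{v + \left(11 + 8^{2}\right)}{v + \left(v + 6\right)} = \frac{v + \left(11 + 64\right)}{v + \left(6 + v\right)} = \frac{v + 75}{6 + 2 v} = \frac{75 + v}{6 + 2 v}$)
$-23996 + g{\left(-20 \right)} = -23996 + \frac{75 - 20}{2 \left(3 - 20\right)} = -23996 + \frac{1}{2} \frac{1}{-17} \cdot 55 = -23996 + \frac{1}{2} \left(- \frac{1}{17}\right) 55 = -23996 - \frac{55}{34} = - \frac{815919}{34}$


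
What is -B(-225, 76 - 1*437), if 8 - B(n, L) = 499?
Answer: 491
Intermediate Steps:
B(n, L) = -491 (B(n, L) = 8 - 1*499 = 8 - 499 = -491)
-B(-225, 76 - 1*437) = -1*(-491) = 491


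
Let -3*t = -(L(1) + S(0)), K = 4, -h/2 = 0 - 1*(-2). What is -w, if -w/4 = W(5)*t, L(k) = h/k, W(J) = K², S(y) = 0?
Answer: -256/3 ≈ -85.333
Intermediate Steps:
h = -4 (h = -2*(0 - 1*(-2)) = -2*(0 + 2) = -2*2 = -4)
W(J) = 16 (W(J) = 4² = 16)
L(k) = -4/k
t = -4/3 (t = -(-1)*(-4/1 + 0)/3 = -(-1)*(-4*1 + 0)/3 = -(-1)*(-4 + 0)/3 = -(-1)*(-4)/3 = -⅓*4 = -4/3 ≈ -1.3333)
w = 256/3 (w = -64*(-4)/3 = -4*(-64/3) = 256/3 ≈ 85.333)
-w = -1*256/3 = -256/3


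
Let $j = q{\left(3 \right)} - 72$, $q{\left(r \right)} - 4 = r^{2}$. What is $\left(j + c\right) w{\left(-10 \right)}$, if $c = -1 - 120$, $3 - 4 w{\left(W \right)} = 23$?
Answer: $900$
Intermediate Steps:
$q{\left(r \right)} = 4 + r^{2}$
$w{\left(W \right)} = -5$ ($w{\left(W \right)} = \frac{3}{4} - \frac{23}{4} = -5$)
$c = -121$ ($c = -1 - 120 = -121$)
$j = -59$ ($j = \left(4 + 3^{2}\right) - 72 = \left(4 + 9\right) - 72 = 13 - 72 = -59$)
$\left(j + c\right) w{\left(-10 \right)} = \left(-59 - 121\right) \left(-5\right) = \left(-180\right) \left(-5\right) = 900$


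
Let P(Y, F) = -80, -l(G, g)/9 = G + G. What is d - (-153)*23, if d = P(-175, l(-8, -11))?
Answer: 3439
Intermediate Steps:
l(G, g) = -18*G (l(G, g) = -9*(G + G) = -18*G)
d = -80
d - (-153)*23 = -80 - (-153)*23 = -80 - 1*(-3519) = -80 + 3519 = 3439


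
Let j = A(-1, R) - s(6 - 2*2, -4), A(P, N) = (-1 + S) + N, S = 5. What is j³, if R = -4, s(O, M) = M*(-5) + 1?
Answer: -9261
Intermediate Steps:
s(O, M) = 1 - 5*M (s(O, M) = -5*M + 1 = 1 - 5*M)
A(P, N) = 4 + N (A(P, N) = (-1 + 5) + N = 4 + N)
j = -21 (j = (4 - 4) - (1 - 5*(-4)) = 0 - (1 + 20) = 0 - 1*21 = 0 - 21 = -21)
j³ = (-21)³ = -9261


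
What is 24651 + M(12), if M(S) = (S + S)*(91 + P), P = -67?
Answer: 25227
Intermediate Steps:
M(S) = 48*S (M(S) = (S + S)*(91 - 67) = (2*S)*24 = 48*S)
24651 + M(12) = 24651 + 48*12 = 24651 + 576 = 25227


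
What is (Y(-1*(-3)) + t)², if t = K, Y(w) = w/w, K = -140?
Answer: 19321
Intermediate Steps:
Y(w) = 1
t = -140
(Y(-1*(-3)) + t)² = (1 - 140)² = (-139)² = 19321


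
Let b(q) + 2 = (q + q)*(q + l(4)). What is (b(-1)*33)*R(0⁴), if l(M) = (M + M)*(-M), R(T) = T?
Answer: 0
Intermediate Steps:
l(M) = -2*M² (l(M) = (2*M)*(-M) = -2*M²)
b(q) = -2 + 2*q*(-32 + q) (b(q) = -2 + (q + q)*(q - 2*4²) = -2 + (2*q)*(q - 2*16) = -2 + (2*q)*(q - 32) = -2 + (2*q)*(-32 + q) = -2 + 2*q*(-32 + q))
(b(-1)*33)*R(0⁴) = ((-2 - 64*(-1) + 2*(-1)²)*33)*0⁴ = ((-2 + 64 + 2*1)*33)*0 = ((-2 + 64 + 2)*33)*0 = (64*33)*0 = 2112*0 = 0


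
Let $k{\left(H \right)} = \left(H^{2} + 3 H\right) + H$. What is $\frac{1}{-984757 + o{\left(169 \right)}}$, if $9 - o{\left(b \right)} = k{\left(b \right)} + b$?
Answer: $- \frac{1}{1014154} \approx -9.8604 \cdot 10^{-7}$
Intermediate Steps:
$k{\left(H \right)} = H^{2} + 4 H$
$o{\left(b \right)} = 9 - b - b \left(4 + b\right)$ ($o{\left(b \right)} = 9 - \left(b \left(4 + b\right) + b\right) = 9 - \left(b + b \left(4 + b\right)\right) = 9 - b - b \left(4 + b\right)$)
$\frac{1}{-984757 + o{\left(169 \right)}} = \frac{1}{-984757 - \left(160 + 169 \left(4 + 169\right)\right)} = \frac{1}{-984757 - \left(160 + 29237\right)} = \frac{1}{-984757 - 29397} = \frac{1}{-1014154} = - \frac{1}{1014154}$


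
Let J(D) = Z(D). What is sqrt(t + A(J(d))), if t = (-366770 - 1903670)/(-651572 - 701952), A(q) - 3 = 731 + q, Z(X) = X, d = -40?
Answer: 2*sqrt(19914062261286)/338381 ≈ 26.376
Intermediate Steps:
J(D) = D
A(q) = 734 + q (A(q) = 3 + (731 + q) = 734 + q)
t = 567610/338381 (t = -2270440/(-1353524) = -2270440*(-1/1353524) = 567610/338381 ≈ 1.6774)
sqrt(t + A(J(d))) = sqrt(567610/338381 + (734 - 40)) = sqrt(567610/338381 + 694) = sqrt(235404024/338381) = 2*sqrt(19914062261286)/338381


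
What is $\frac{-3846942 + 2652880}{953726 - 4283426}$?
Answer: $\frac{597031}{1664850} \approx 0.35861$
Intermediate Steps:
$\frac{-3846942 + 2652880}{953726 - 4283426} = - \frac{1194062}{-3329700} = \left(-1194062\right) \left(- \frac{1}{3329700}\right) = \frac{597031}{1664850}$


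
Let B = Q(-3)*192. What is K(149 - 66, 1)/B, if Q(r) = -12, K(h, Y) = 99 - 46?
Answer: -53/2304 ≈ -0.023003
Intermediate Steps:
K(h, Y) = 53
B = -2304 (B = -12*192 = -2304)
K(149 - 66, 1)/B = 53/(-2304) = 53*(-1/2304) = -53/2304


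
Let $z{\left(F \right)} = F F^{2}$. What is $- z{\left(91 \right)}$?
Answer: $-753571$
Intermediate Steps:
$z{\left(F \right)} = F^{3}$
$- z{\left(91 \right)} = - 91^{3} = \left(-1\right) 753571 = -753571$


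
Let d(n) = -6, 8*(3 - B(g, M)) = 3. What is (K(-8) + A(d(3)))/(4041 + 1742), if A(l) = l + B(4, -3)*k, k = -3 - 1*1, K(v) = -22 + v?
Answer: -93/11566 ≈ -0.0080408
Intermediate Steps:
B(g, M) = 21/8 (B(g, M) = 3 - 1/8*3 = 3 - 3/8 = 21/8)
k = -4 (k = -3 - 1 = -4)
A(l) = -21/2 + l (A(l) = l + (21/8)*(-4) = l - 21/2 = -21/2 + l)
(K(-8) + A(d(3)))/(4041 + 1742) = ((-22 - 8) + (-21/2 - 6))/(4041 + 1742) = (-30 - 33/2)/5783 = -93/2*1/5783 = -93/11566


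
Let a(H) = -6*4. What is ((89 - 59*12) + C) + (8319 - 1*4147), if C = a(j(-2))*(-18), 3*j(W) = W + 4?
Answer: 3985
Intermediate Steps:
j(W) = 4/3 + W/3 (j(W) = (W + 4)/3 = (4 + W)/3 = 4/3 + W/3)
a(H) = -24
C = 432 (C = -24*(-18) = 432)
((89 - 59*12) + C) + (8319 - 1*4147) = ((89 - 59*12) + 432) + (8319 - 1*4147) = ((89 - 708) + 432) + (8319 - 4147) = (-619 + 432) + 4172 = -187 + 4172 = 3985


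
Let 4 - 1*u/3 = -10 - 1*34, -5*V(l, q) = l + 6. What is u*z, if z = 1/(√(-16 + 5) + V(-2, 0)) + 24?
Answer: 334272/97 - 1200*I*√11/97 ≈ 3446.1 - 41.03*I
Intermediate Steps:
V(l, q) = -6/5 - l/5 (V(l, q) = -(l + 6)/5 = -(6 + l)/5 = -6/5 - l/5)
u = 144 (u = 12 - 3*(-10 - 1*34) = 12 - 3*(-10 - 34) = 12 - 3*(-44) = 12 + 132 = 144)
z = 24 + 1/(-⅘ + I*√11) (z = 1/(√(-16 + 5) + (-6/5 - ⅕*(-2))) + 24 = 1/(√(-11) + (-6/5 + ⅖)) + 24 = 1/(I*√11 - ⅘) + 24 = 1/(-⅘ + I*√11) + 24 = 24 + 1/(-⅘ + I*√11) ≈ 23.931 - 0.28493*I)
u*z = 144*(6964/291 - 25*I*√11/291) = 334272/97 - 1200*I*√11/97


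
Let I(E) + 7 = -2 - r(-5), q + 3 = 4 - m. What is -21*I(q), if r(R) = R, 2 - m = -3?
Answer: 84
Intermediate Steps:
m = 5 (m = 2 - 1*(-3) = 2 + 3 = 5)
q = -4 (q = -3 + (4 - 1*5) = -3 + (4 - 5) = -3 - 1 = -4)
I(E) = -4 (I(E) = -7 + (-2 - 1*(-5)) = -7 + (-2 + 5) = -7 + 3 = -4)
-21*I(q) = -21*(-4) = 84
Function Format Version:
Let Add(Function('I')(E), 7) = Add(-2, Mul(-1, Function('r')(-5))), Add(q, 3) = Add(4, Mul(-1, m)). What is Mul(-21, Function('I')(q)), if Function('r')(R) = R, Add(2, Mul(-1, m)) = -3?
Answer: 84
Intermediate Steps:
m = 5 (m = Add(2, Mul(-1, -3)) = Add(2, 3) = 5)
q = -4 (q = Add(-3, Add(4, Mul(-1, 5))) = Add(-3, Add(4, -5)) = Add(-3, -1) = -4)
Function('I')(E) = -4 (Function('I')(E) = Add(-7, Add(-2, Mul(-1, -5))) = Add(-7, Add(-2, 5)) = Add(-7, 3) = -4)
Mul(-21, Function('I')(q)) = Mul(-21, -4) = 84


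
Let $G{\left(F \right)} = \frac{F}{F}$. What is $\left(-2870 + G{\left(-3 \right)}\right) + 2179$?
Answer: $-690$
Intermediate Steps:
$G{\left(F \right)} = 1$
$\left(-2870 + G{\left(-3 \right)}\right) + 2179 = \left(-2870 + 1\right) + 2179 = -2869 + 2179 = -690$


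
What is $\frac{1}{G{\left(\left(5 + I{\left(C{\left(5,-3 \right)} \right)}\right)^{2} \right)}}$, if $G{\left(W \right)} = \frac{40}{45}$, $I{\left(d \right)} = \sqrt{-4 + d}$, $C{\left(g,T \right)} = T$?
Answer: $\frac{9}{8} \approx 1.125$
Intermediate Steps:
$G{\left(W \right)} = \frac{8}{9}$ ($G{\left(W \right)} = 40 \cdot \frac{1}{45} = \frac{8}{9}$)
$\frac{1}{G{\left(\left(5 + I{\left(C{\left(5,-3 \right)} \right)}\right)^{2} \right)}} = \frac{1}{\frac{8}{9}} = \frac{9}{8}$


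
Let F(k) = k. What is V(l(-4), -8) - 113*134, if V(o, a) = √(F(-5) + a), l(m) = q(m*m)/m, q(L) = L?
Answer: -15142 + I*√13 ≈ -15142.0 + 3.6056*I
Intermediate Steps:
l(m) = m (l(m) = (m*m)/m = m²/m = m)
V(o, a) = √(-5 + a)
V(l(-4), -8) - 113*134 = √(-5 - 8) - 113*134 = √(-13) - 15142 = I*√13 - 15142 = -15142 + I*√13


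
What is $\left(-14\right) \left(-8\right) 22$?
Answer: $2464$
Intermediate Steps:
$\left(-14\right) \left(-8\right) 22 = 112 \cdot 22 = 2464$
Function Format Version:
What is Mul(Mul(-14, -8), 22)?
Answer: 2464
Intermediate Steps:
Mul(Mul(-14, -8), 22) = Mul(112, 22) = 2464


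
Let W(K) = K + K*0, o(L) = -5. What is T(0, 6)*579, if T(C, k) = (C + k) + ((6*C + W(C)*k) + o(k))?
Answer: 579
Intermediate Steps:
W(K) = K (W(K) = K + 0 = K)
T(C, k) = -5 + k + 7*C + C*k (T(C, k) = (C + k) + ((6*C + C*k) - 5) = (C + k) + (-5 + 6*C + C*k) = -5 + k + 7*C + C*k)
T(0, 6)*579 = (-5 + 6 + 7*0 + 0*6)*579 = (-5 + 6 + 0 + 0)*579 = 1*579 = 579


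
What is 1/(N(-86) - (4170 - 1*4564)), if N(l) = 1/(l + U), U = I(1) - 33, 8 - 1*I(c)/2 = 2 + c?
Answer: 109/42945 ≈ 0.0025381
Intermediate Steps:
I(c) = 12 - 2*c (I(c) = 16 - 2*(2 + c) = 16 + (-4 - 2*c) = 12 - 2*c)
U = -23 (U = (12 - 2*1) - 33 = (12 - 2) - 33 = 10 - 33 = -23)
N(l) = 1/(-23 + l) (N(l) = 1/(l - 23) = 1/(-23 + l))
1/(N(-86) - (4170 - 1*4564)) = 1/(1/(-23 - 86) - (4170 - 1*4564)) = 1/(1/(-109) - (4170 - 4564)) = 1/(-1/109 - 1*(-394)) = 1/(-1/109 + 394) = 1/(42945/109) = 109/42945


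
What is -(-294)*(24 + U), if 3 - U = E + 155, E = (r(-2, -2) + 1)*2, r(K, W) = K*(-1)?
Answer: -39396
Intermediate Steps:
r(K, W) = -K
E = 6 (E = (-1*(-2) + 1)*2 = (2 + 1)*2 = 3*2 = 6)
U = -158 (U = 3 - (6 + 155) = 3 - 1*161 = 3 - 161 = -158)
-(-294)*(24 + U) = -(-294)*(24 - 158) = -(-294)*(-134) = -1*39396 = -39396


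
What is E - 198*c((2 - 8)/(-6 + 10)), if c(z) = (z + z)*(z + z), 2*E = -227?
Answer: -3791/2 ≈ -1895.5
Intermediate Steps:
E = -227/2 (E = (1/2)*(-227) = -227/2 ≈ -113.50)
c(z) = 4*z**2 (c(z) = (2*z)*(2*z) = 4*z**2)
E - 198*c((2 - 8)/(-6 + 10)) = -227/2 - 792*((2 - 8)/(-6 + 10))**2 = -227/2 - 792*(-6/4)**2 = -227/2 - 792*(-6*1/4)**2 = -227/2 - 792*(-3/2)**2 = -227/2 - 792*9/4 = -227/2 - 198*9 = -227/2 - 1782 = -3791/2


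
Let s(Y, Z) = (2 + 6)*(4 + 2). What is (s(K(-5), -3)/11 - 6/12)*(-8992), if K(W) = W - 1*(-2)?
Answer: -382160/11 ≈ -34742.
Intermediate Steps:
K(W) = 2 + W (K(W) = W + 2 = 2 + W)
s(Y, Z) = 48 (s(Y, Z) = 8*6 = 48)
(s(K(-5), -3)/11 - 6/12)*(-8992) = (48/11 - 6/12)*(-8992) = (48*(1/11) - 6*1/12)*(-8992) = (48/11 - 1/2)*(-8992) = (85/22)*(-8992) = -382160/11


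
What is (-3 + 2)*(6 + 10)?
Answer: -16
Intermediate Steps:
(-3 + 2)*(6 + 10) = -1*16 = -16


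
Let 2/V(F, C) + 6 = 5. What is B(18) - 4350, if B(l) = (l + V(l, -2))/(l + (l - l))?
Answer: -39142/9 ≈ -4349.1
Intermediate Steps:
V(F, C) = -2 (V(F, C) = 2/(-6 + 5) = 2/(-1) = 2*(-1) = -2)
B(l) = (-2 + l)/l (B(l) = (l - 2)/(l + (l - l)) = (-2 + l)/(l + 0) = (-2 + l)/l)
B(18) - 4350 = (-2 + 18)/18 - 4350 = (1/18)*16 - 4350 = 8/9 - 4350 = -39142/9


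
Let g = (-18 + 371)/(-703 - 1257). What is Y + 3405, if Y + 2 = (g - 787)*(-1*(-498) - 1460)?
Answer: 745456853/980 ≈ 7.6067e+5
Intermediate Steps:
g = -353/1960 (g = 353/(-1960) = 353*(-1/1960) = -353/1960 ≈ -0.18010)
Y = 742119953/980 (Y = -2 + (-353/1960 - 787)*(-1*(-498) - 1460) = -2 - 1542873*(498 - 1460)/1960 = -2 - 1542873/1960*(-962) = -2 + 742121913/980 = 742119953/980 ≈ 7.5727e+5)
Y + 3405 = 742119953/980 + 3405 = 745456853/980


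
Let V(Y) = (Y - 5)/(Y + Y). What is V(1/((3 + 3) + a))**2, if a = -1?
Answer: 144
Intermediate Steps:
V(Y) = (-5 + Y)/(2*Y) (V(Y) = (-5 + Y)/((2*Y)) = (-5 + Y)*(1/(2*Y)) = (-5 + Y)/(2*Y))
V(1/((3 + 3) + a))**2 = ((-5 + 1/((3 + 3) - 1))/(2*(1/((3 + 3) - 1))))**2 = ((-5 + 1/(6 - 1))/(2*(1/(6 - 1))))**2 = ((-5 + 1/5)/(2*(1/5)))**2 = ((1/2)*5*(-24/5))**2 = (-12)**2 = 144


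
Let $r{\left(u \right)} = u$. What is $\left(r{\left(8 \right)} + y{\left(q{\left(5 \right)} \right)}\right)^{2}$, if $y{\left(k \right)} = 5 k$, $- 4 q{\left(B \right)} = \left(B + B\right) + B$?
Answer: $\frac{1849}{16} \approx 115.56$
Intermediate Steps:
$q{\left(B \right)} = - \frac{3 B}{4}$ ($q{\left(B \right)} = - \frac{\left(B + B\right) + B}{4} = - \frac{2 B + B}{4} = - \frac{3 B}{4}$)
$\left(r{\left(8 \right)} + y{\left(q{\left(5 \right)} \right)}\right)^{2} = \left(8 + 5 \left(\left(- \frac{3}{4}\right) 5\right)\right)^{2} = \left(8 + 5 \left(- \frac{15}{4}\right)\right)^{2} = \left(8 - \frac{75}{4}\right)^{2} = \left(- \frac{43}{4}\right)^{2} = \frac{1849}{16}$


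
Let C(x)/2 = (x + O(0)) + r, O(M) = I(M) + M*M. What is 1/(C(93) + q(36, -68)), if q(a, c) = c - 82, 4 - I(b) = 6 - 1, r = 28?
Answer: 1/90 ≈ 0.011111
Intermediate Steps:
I(b) = -1 (I(b) = 4 - (6 - 1) = 4 - 1*5 = 4 - 5 = -1)
q(a, c) = -82 + c
O(M) = -1 + M² (O(M) = -1 + M*M = -1 + M²)
C(x) = 54 + 2*x (C(x) = 2*((x + (-1 + 0²)) + 28) = 2*((x + (-1 + 0)) + 28) = 2*((x - 1) + 28) = 2*((-1 + x) + 28) = 2*(27 + x) = 54 + 2*x)
1/(C(93) + q(36, -68)) = 1/((54 + 2*93) + (-82 - 68)) = 1/((54 + 186) - 150) = 1/(240 - 150) = 1/90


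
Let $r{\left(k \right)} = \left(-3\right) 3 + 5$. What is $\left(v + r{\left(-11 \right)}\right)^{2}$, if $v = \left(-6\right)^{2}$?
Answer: $1024$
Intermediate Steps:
$r{\left(k \right)} = -4$ ($r{\left(k \right)} = -9 + 5 = -4$)
$v = 36$
$\left(v + r{\left(-11 \right)}\right)^{2} = \left(36 - 4\right)^{2} = 32^{2} = 1024$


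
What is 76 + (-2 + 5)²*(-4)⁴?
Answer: 2380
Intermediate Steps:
76 + (-2 + 5)²*(-4)⁴ = 76 + 3²*256 = 76 + 9*256 = 76 + 2304 = 2380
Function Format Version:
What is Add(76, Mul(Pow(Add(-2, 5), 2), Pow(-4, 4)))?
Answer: 2380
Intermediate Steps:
Add(76, Mul(Pow(Add(-2, 5), 2), Pow(-4, 4))) = Add(76, Mul(Pow(3, 2), 256)) = Add(76, Mul(9, 256)) = Add(76, 2304) = 2380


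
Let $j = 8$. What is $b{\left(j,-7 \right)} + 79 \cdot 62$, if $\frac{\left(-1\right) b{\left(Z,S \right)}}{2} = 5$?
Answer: $4888$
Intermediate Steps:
$b{\left(Z,S \right)} = -10$ ($b{\left(Z,S \right)} = \left(-2\right) 5 = -10$)
$b{\left(j,-7 \right)} + 79 \cdot 62 = -10 + 79 \cdot 62 = -10 + 4898 = 4888$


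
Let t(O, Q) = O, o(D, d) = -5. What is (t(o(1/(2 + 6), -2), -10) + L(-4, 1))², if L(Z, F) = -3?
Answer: 64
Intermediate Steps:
(t(o(1/(2 + 6), -2), -10) + L(-4, 1))² = (-5 - 3)² = (-8)² = 64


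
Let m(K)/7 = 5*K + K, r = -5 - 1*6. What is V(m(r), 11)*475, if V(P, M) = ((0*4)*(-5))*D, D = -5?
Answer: 0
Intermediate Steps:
r = -11 (r = -5 - 6 = -11)
m(K) = 42*K (m(K) = 7*(5*K + K) = 7*(6*K) = 42*K)
V(P, M) = 0 (V(P, M) = ((0*4)*(-5))*(-5) = (0*(-5))*(-5) = 0*(-5) = 0)
V(m(r), 11)*475 = 0*475 = 0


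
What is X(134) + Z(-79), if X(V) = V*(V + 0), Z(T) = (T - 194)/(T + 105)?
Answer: 35891/2 ≈ 17946.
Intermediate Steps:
Z(T) = (-194 + T)/(105 + T)
X(V) = V² (X(V) = V*V = V²)
X(134) + Z(-79) = 134² + (-194 - 79)/(105 - 79) = 17956 - 273/26 = 17956 + (1/26)*(-273) = 17956 - 21/2 = 35891/2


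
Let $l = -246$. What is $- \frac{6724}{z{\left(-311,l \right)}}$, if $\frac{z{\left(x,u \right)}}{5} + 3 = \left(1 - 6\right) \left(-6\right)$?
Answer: $- \frac{6724}{135} \approx -49.807$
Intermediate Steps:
$z{\left(x,u \right)} = 135$ ($z{\left(x,u \right)} = -15 + 5 \left(1 - 6\right) \left(-6\right) = -15 + 5 \left(\left(-5\right) \left(-6\right)\right) = -15 + 5 \cdot 30 = -15 + 150 = 135$)
$- \frac{6724}{z{\left(-311,l \right)}} = - \frac{6724}{135}$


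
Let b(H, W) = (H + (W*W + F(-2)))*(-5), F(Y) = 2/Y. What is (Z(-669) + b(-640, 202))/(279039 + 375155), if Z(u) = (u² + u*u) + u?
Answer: 346819/327097 ≈ 1.0603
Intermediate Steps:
b(H, W) = 5 - 5*H - 5*W² (b(H, W) = (H + (W*W + 2/(-2)))*(-5) = (H + (W² + 2*(-½)))*(-5) = (H + (W² - 1))*(-5) = (H + (-1 + W²))*(-5) = (-1 + H + W²)*(-5) = 5 - 5*H - 5*W²)
Z(u) = u + 2*u² (Z(u) = (u² + u²) + u = 2*u² + u = u + 2*u²)
(Z(-669) + b(-640, 202))/(279039 + 375155) = (-669*(1 + 2*(-669)) + (5 - 5*(-640) - 5*202²))/(279039 + 375155) = (-669*(1 - 1338) + (5 + 3200 - 5*40804))/654194 = (-669*(-1337) + (5 + 3200 - 204020))*(1/654194) = (894453 - 200815)*(1/654194) = 693638*(1/654194) = 346819/327097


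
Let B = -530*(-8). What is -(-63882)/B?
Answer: 31941/2120 ≈ 15.067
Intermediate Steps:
B = 4240
-(-63882)/B = -(-63882)/4240 = -9*(-3549/2120) = 31941/2120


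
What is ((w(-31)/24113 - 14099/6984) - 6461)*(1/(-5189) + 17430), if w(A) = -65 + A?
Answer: -98440137969853780847/873854541288 ≈ -1.1265e+8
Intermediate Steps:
((w(-31)/24113 - 14099/6984) - 6461)*(1/(-5189) + 17430) = (((-65 - 31)/24113 - 14099/6984) - 6461)*(1/(-5189) + 17430) = ((-96*1/24113 - 14099*1/6984) - 6461)*(-1/5189 + 17430) = ((-96/24113 - 14099/6984) - 6461)*(90444269/5189) = (-340639651/168405192 - 6461)*(90444269/5189) = -1088406585163/168405192*90444269/5189 = -98440137969853780847/873854541288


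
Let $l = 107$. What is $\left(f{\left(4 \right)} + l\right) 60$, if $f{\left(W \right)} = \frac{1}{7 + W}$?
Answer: $\frac{70680}{11} \approx 6425.5$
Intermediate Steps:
$\left(f{\left(4 \right)} + l\right) 60 = \left(\frac{1}{7 + 4} + 107\right) 60 = \left(\frac{1}{11} + 107\right) 60 = \frac{1178}{11} \cdot 60 = \frac{70680}{11}$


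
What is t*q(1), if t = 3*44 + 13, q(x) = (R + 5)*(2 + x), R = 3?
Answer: 3480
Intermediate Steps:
q(x) = 16 + 8*x (q(x) = (3 + 5)*(2 + x) = 8*(2 + x) = 16 + 8*x)
t = 145 (t = 132 + 13 = 145)
t*q(1) = 145*(16 + 8*1) = 145*(16 + 8) = 145*24 = 3480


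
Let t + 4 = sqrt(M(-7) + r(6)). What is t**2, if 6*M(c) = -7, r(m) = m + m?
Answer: (24 - sqrt(390))**2/36 ≈ 0.50211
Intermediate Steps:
r(m) = 2*m
M(c) = -7/6 (M(c) = (1/6)*(-7) = -7/6)
t = -4 + sqrt(390)/6 (t = -4 + sqrt(-7/6 + 2*6) = -4 + sqrt(-7/6 + 12) = -4 + sqrt(65/6) = -4 + sqrt(390)/6 ≈ -0.70860)
t**2 = (-4 + sqrt(390)/6)**2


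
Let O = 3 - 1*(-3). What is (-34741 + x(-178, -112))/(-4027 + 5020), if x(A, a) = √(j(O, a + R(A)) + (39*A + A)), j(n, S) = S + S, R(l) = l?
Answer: -34741/993 + 10*I*√77/993 ≈ -34.986 + 0.088368*I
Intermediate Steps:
O = 6 (O = 3 + 3 = 6)
j(n, S) = 2*S
x(A, a) = √(2*a + 42*A) (x(A, a) = √(2*(a + A) + (39*A + A)) = √(2*(A + a) + 40*A) = √((2*A + 2*a) + 40*A) = √(2*a + 42*A))
(-34741 + x(-178, -112))/(-4027 + 5020) = (-34741 + √(2*(-112) + 42*(-178)))/(-4027 + 5020) = (-34741 + √(-224 - 7476))/993 = (-34741 + √(-7700))*(1/993) = (-34741 + 10*I*√77)*(1/993) = -34741/993 + 10*I*√77/993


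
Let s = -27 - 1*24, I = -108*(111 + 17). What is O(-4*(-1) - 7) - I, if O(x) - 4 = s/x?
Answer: 13845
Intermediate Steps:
I = -13824 (I = -108*128 = -13824)
s = -51 (s = -27 - 24 = -51)
O(x) = 4 - 51/x
O(-4*(-1) - 7) - I = (4 - 51/(-4*(-1) - 7)) - 1*(-13824) = (4 - 51/(4 - 7)) + 13824 = (4 - 51/(-3)) + 13824 = (4 - 51*(-⅓)) + 13824 = (4 + 17) + 13824 = 21 + 13824 = 13845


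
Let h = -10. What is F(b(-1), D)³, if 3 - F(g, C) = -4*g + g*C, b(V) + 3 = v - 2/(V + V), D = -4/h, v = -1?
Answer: -59319/125 ≈ -474.55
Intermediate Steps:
D = ⅖ (D = -4/(-10) = -4*(-⅒) = ⅖ ≈ 0.40000)
b(V) = -4 - 1/V (b(V) = -3 + (-1 - 2/(V + V)) = -3 + (-1 - 2*1/(2*V)) = -3 + (-1 - 1/V) = -4 - 1/V)
F(g, C) = 3 + 4*g - C*g (F(g, C) = 3 - (-4*g + g*C) = 3 - (-4*g + C*g) = 3 + (4*g - C*g) = 3 + 4*g - C*g)
F(b(-1), D)³ = (3 + 4*(-4 - 1/(-1)) - 1*⅖*(-4 - 1/(-1)))³ = (3 + 4*(-4 - 1*(-1)) - 1*⅖*(-4 - 1*(-1)))³ = (3 + 4*(-4 + 1) - 1*⅖*(-4 + 1))³ = (3 + 4*(-3) - 1*⅖*(-3))³ = (3 - 12 + 6/5)³ = (-39/5)³ = -59319/125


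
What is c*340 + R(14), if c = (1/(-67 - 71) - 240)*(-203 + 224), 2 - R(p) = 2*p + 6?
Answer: -39414726/23 ≈ -1.7137e+6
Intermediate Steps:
R(p) = -4 - 2*p (R(p) = 2 - (2*p + 6) = 2 - (6 + 2*p) = 2 + (-6 - 2*p) = -4 - 2*p)
c = -231847/46 (c = (1/(-138) - 240)*21 = (-1/138 - 240)*21 = -33121/138*21 = -231847/46 ≈ -5040.1)
c*340 + R(14) = -231847/46*340 + (-4 - 2*14) = -39413990/23 + (-4 - 28) = -39413990/23 - 32 = -39414726/23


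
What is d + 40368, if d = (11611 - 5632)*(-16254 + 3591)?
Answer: -75671709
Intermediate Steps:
d = -75712077 (d = 5979*(-12663) = -75712077)
d + 40368 = -75712077 + 40368 = -75671709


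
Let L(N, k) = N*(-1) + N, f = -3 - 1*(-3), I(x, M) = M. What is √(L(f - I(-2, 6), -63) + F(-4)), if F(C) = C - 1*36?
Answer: 2*I*√10 ≈ 6.3246*I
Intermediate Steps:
f = 0 (f = -3 + 3 = 0)
F(C) = -36 + C (F(C) = C - 36 = -36 + C)
L(N, k) = 0 (L(N, k) = -N + N = 0)
√(L(f - I(-2, 6), -63) + F(-4)) = √(0 + (-36 - 4)) = √(0 - 40) = √(-40) = 2*I*√10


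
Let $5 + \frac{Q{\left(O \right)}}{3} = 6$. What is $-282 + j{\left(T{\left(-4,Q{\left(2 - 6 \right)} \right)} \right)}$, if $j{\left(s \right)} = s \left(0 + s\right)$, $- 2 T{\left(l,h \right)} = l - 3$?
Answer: $- \frac{1079}{4} \approx -269.75$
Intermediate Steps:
$Q{\left(O \right)} = 3$ ($Q{\left(O \right)} = -15 + 3 \cdot 6 = -15 + 18 = 3$)
$T{\left(l,h \right)} = \frac{3}{2} - \frac{l}{2}$ ($T{\left(l,h \right)} = - \frac{l - 3}{2} = - \frac{-3 + l}{2} = \frac{3}{2} - \frac{l}{2}$)
$j{\left(s \right)} = s^{2}$ ($j{\left(s \right)} = s s = s^{2}$)
$-282 + j{\left(T{\left(-4,Q{\left(2 - 6 \right)} \right)} \right)} = -282 + \left(\frac{3}{2} - -2\right)^{2} = -282 + \left(\frac{3}{2} + 2\right)^{2} = -282 + \left(\frac{7}{2}\right)^{2} = -282 + \frac{49}{4} = - \frac{1079}{4}$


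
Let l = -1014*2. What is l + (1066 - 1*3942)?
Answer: -4904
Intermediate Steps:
l = -2028
l + (1066 - 1*3942) = -2028 + (1066 - 1*3942) = -2028 + (1066 - 3942) = -2028 - 2876 = -4904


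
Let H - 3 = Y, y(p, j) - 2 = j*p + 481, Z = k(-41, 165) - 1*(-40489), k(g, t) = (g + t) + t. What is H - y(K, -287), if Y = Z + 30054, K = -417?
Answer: -49327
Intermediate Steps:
k(g, t) = g + 2*t
Z = 40778 (Z = (-41 + 2*165) - 1*(-40489) = (-41 + 330) + 40489 = 289 + 40489 = 40778)
y(p, j) = 483 + j*p (y(p, j) = 2 + (j*p + 481) = 2 + (481 + j*p) = 483 + j*p)
Y = 70832 (Y = 40778 + 30054 = 70832)
H = 70835 (H = 3 + 70832 = 70835)
H - y(K, -287) = 70835 - (483 - 287*(-417)) = 70835 - (483 + 119679) = 70835 - 1*120162 = 70835 - 120162 = -49327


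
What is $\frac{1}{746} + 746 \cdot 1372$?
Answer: $\frac{763539953}{746} \approx 1.0235 \cdot 10^{6}$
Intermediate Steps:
$\frac{1}{746} + 746 \cdot 1372 = \frac{1}{746} + 1023512 = \frac{763539953}{746}$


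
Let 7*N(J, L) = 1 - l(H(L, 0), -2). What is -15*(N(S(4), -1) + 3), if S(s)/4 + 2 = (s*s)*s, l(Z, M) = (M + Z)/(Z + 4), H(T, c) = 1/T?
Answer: -345/7 ≈ -49.286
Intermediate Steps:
l(Z, M) = (M + Z)/(4 + Z)
S(s) = -8 + 4*s**3 (S(s) = -8 + 4*((s*s)*s) = -8 + 4*(s**2*s) = -8 + 4*s**3)
N(J, L) = 1/7 - (-2 + 1/L)/(7*(4 + 1/L)) (N(J, L) = (1 - (-2 + 1/L)/(4 + 1/L))/7 = 1/7 - (-2 + 1/L)/(7*(4 + 1/L)))
-15*(N(S(4), -1) + 3) = -15*((6/7)*(-1)/(1 + 4*(-1)) + 3) = -15*((6/7)*(-1)/(1 - 4) + 3) = -15*((6/7)*(-1)/(-3) + 3) = -15*((6/7)*(-1)*(-1/3) + 3) = -15*(2/7 + 3) = -15*23/7 = -345/7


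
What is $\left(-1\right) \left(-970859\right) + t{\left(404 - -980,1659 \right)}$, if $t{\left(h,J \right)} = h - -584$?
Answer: $972827$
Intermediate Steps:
$t{\left(h,J \right)} = 584 + h$ ($t{\left(h,J \right)} = h + 584 = 584 + h$)
$\left(-1\right) \left(-970859\right) + t{\left(404 - -980,1659 \right)} = \left(-1\right) \left(-970859\right) + \left(584 + \left(404 - -980\right)\right) = 970859 + \left(584 + \left(404 + 980\right)\right) = 970859 + \left(584 + 1384\right) = 970859 + 1968 = 972827$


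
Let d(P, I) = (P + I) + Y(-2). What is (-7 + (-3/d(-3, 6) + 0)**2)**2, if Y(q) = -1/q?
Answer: 94249/2401 ≈ 39.254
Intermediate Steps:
d(P, I) = 1/2 + I + P (d(P, I) = (P + I) - 1/(-2) = (I + P) - 1*(-1/2) = (I + P) + 1/2 = 1/2 + I + P)
(-7 + (-3/d(-3, 6) + 0)**2)**2 = (-7 + (-3/(1/2 + 6 - 3) + 0)**2)**2 = (-7 + (-3/7/2 + 0)**2)**2 = (-7 + (-3*2/7 + 0)**2)**2 = (-7 + (-6/7 + 0)**2)**2 = (-7 + (-6/7)**2)**2 = (-7 + 36/49)**2 = (-307/49)**2 = 94249/2401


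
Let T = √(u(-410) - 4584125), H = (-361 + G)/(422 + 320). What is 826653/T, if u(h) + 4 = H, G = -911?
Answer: -275551*I*√24958045/3565435 ≈ -386.1*I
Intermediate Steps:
H = -12/7 (H = (-361 - 911)/(422 + 320) = -1272/742 = -1272*1/742 = -12/7 ≈ -1.7143)
u(h) = -40/7 (u(h) = -4 - 12/7 = -40/7)
T = 3*I*√24958045/7 (T = √(-40/7 - 4584125) = √(-32088915/7) = 3*I*√24958045/7 ≈ 2141.1*I)
826653/T = 826653/((3*I*√24958045/7)) = 826653*(-I*√24958045/10696305) = -275551*I*√24958045/3565435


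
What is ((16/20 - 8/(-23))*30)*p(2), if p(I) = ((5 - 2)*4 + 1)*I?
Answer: 20592/23 ≈ 895.30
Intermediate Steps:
p(I) = 13*I (p(I) = (3*4 + 1)*I = (12 + 1)*I = 13*I)
((16/20 - 8/(-23))*30)*p(2) = ((16/20 - 8/(-23))*30)*(13*2) = ((16*(1/20) - 8*(-1/23))*30)*26 = ((4/5 + 8/23)*30)*26 = ((132/115)*30)*26 = (792/23)*26 = 20592/23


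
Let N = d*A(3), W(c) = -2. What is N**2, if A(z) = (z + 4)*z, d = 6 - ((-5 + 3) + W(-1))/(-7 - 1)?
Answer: 53361/4 ≈ 13340.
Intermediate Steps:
d = 11/2 (d = 6 - ((-5 + 3) - 2)/(-7 - 1) = 6 - (-2 - 2)/(-8) = 6 - (-4)*(-1)/8 = 6 - 1*1/2 = 6 - 1/2 = 11/2 ≈ 5.5000)
A(z) = z*(4 + z) (A(z) = (4 + z)*z = z*(4 + z))
N = 231/2 (N = 11*(3*(4 + 3))/2 = 11*(3*7)/2 = (11/2)*21 = 231/2 ≈ 115.50)
N**2 = (231/2)**2 = 53361/4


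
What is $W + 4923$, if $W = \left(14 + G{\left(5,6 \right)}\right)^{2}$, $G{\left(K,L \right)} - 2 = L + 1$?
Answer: $5452$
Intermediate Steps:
$G{\left(K,L \right)} = 3 + L$ ($G{\left(K,L \right)} = 2 + \left(L + 1\right) = 2 + \left(1 + L\right) = 3 + L$)
$W = 529$ ($W = \left(14 + \left(3 + 6\right)\right)^{2} = \left(14 + 9\right)^{2} = 23^{2} = 529$)
$W + 4923 = 529 + 4923 = 5452$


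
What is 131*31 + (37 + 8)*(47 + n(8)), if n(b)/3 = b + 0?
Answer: 7256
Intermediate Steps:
n(b) = 3*b (n(b) = 3*(b + 0) = 3*b)
131*31 + (37 + 8)*(47 + n(8)) = 131*31 + (37 + 8)*(47 + 3*8) = 4061 + 45*(47 + 24) = 4061 + 45*71 = 4061 + 3195 = 7256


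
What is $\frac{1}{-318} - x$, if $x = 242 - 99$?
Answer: $- \frac{45475}{318} \approx -143.0$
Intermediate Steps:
$x = 143$
$\frac{1}{-318} - x = \frac{1}{-318} - 143 = - \frac{1}{318} - 143 = - \frac{45475}{318}$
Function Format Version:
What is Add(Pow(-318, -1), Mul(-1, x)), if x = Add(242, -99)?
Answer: Rational(-45475, 318) ≈ -143.00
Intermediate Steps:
x = 143
Add(Pow(-318, -1), Mul(-1, x)) = Add(Pow(-318, -1), Mul(-1, 143)) = Add(Rational(-1, 318), -143) = Rational(-45475, 318)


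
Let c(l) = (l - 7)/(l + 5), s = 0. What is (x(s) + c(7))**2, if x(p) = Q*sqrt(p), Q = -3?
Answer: 0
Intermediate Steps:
x(p) = -3*sqrt(p)
c(l) = (-7 + l)/(5 + l)
(x(s) + c(7))**2 = (-3*sqrt(0) + (-7 + 7)/(5 + 7))**2 = (-3*0 + 0/12)**2 = (0 + (1/12)*0)**2 = (0 + 0)**2 = 0**2 = 0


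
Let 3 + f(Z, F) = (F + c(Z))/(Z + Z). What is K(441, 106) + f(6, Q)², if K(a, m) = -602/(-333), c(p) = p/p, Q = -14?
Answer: 10941/592 ≈ 18.481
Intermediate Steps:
c(p) = 1
f(Z, F) = -3 + (1 + F)/(2*Z) (f(Z, F) = -3 + (F + 1)/(Z + Z) = -3 + (1 + F)/((2*Z)) = -3 + (1 + F)*(1/(2*Z)) = -3 + (1 + F)/(2*Z))
K(a, m) = 602/333 (K(a, m) = -602*(-1/333) = 602/333)
K(441, 106) + f(6, Q)² = 602/333 + ((½)*(1 - 14 - 6*6)/6)² = 602/333 + ((½)*(⅙)*(1 - 14 - 36))² = 602/333 + ((½)*(⅙)*(-49))² = 602/333 + (-49/12)² = 602/333 + 2401/144 = 10941/592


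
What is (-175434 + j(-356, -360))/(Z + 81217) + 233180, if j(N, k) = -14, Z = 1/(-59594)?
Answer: 1128591446614348/4840045897 ≈ 2.3318e+5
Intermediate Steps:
Z = -1/59594 ≈ -1.6780e-5
(-175434 + j(-356, -360))/(Z + 81217) + 233180 = (-175434 - 14)/(-1/59594 + 81217) + 233180 = -175448/4840045897/59594 + 233180 = -175448*59594/4840045897 + 233180 = -10455648112/4840045897 + 233180 = 1128591446614348/4840045897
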